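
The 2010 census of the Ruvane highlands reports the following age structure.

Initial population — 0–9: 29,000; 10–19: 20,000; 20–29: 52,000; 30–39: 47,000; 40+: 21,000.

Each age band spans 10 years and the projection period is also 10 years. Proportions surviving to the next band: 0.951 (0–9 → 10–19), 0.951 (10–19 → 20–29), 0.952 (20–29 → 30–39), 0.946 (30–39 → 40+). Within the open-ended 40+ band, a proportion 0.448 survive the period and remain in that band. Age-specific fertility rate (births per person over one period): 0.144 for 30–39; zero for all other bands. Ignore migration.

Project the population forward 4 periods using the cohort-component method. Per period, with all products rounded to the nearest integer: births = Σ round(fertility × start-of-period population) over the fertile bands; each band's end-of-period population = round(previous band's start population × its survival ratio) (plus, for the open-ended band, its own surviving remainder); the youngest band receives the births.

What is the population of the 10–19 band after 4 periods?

2479

Let band 1 be 0–9 through band 5 = 40+.
— Period 1 —
Births: 47000 * 0.144 = 6768
Band 2: 29000 * 0.951 = 27579
Band 3: 20000 * 0.951 = 19020
Band 4: 52000 * 0.952 = 49504
Band 5: 47000 * 0.946 + 21000 * 0.448 = 44462 + 9408 = 53870
Giving 6768 / 27579 / 19020 / 49504 / 53870.
— Period 2 —
Births: 49504 * 0.144 = 7129
Band 2: 6768 * 0.951 = 6436
Band 3: 27579 * 0.951 = 26228
Band 4: 19020 * 0.952 = 18107
Band 5: 49504 * 0.946 + 53870 * 0.448 = 46831 + 24134 = 70965
Giving 7129 / 6436 / 26228 / 18107 / 70965.
— Period 3 —
Births: 18107 * 0.144 = 2607
Band 2: 7129 * 0.951 = 6780
Band 3: 6436 * 0.951 = 6121
Band 4: 26228 * 0.952 = 24969
Band 5: 18107 * 0.946 + 70965 * 0.448 = 17129 + 31792 = 48921
Giving 2607 / 6780 / 6121 / 24969 / 48921.
— Period 4 —
Births: 24969 * 0.144 = 3596
Band 2: 2607 * 0.951 = 2479
Band 3: 6780 * 0.951 = 6448
Band 4: 6121 * 0.952 = 5827
Band 5: 24969 * 0.946 + 48921 * 0.448 = 23621 + 21917 = 45538
Giving 3596 / 2479 / 6448 / 5827 / 45538.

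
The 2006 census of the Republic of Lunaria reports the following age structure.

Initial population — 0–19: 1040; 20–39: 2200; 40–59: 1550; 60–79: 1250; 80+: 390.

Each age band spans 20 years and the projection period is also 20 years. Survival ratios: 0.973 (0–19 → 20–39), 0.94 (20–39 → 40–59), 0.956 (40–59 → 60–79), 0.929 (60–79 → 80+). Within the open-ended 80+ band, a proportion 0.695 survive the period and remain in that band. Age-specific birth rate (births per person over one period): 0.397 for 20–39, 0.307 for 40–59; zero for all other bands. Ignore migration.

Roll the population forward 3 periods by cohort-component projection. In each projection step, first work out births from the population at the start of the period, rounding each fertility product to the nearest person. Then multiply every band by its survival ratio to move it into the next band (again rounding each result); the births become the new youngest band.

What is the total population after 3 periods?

7451

[period 1]
Births: 2200 * 0.397 = 873 ; 1550 * 0.307 = 476 — total 1349
20–39: 1040 * 0.973 = 1012
40–59: 2200 * 0.94 = 2068
60–79: 1550 * 0.956 = 1482
80+: 1250 * 0.929 + 390 * 0.695 = 1161 + 271 = 1432
End of period: [1349, 1012, 2068, 1482, 1432]
[period 2]
Births: 1012 * 0.397 = 402 ; 2068 * 0.307 = 635 — total 1037
20–39: 1349 * 0.973 = 1313
40–59: 1012 * 0.94 = 951
60–79: 2068 * 0.956 = 1977
80+: 1482 * 0.929 + 1432 * 0.695 = 1377 + 995 = 2372
End of period: [1037, 1313, 951, 1977, 2372]
[period 3]
Births: 1313 * 0.397 = 521 ; 951 * 0.307 = 292 — total 813
20–39: 1037 * 0.973 = 1009
40–59: 1313 * 0.94 = 1234
60–79: 951 * 0.956 = 909
80+: 1977 * 0.929 + 2372 * 0.695 = 1837 + 1649 = 3486
End of period: [813, 1009, 1234, 909, 3486]
Total after period 3: 813 + 1009 + 1234 + 909 + 3486 = 7451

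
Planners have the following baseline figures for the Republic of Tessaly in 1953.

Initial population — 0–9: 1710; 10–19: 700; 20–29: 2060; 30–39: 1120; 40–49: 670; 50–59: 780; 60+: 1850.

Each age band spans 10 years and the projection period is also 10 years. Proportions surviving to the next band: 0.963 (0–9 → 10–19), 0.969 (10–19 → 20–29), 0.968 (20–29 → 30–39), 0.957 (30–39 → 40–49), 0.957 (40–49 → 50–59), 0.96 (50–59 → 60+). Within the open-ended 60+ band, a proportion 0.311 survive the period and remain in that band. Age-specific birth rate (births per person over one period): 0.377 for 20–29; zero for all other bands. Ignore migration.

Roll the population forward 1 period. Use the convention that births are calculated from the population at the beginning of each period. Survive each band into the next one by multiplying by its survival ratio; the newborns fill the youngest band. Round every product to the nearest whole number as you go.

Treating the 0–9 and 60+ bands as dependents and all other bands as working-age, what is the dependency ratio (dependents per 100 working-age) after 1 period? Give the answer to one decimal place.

Call the bands 1 to 7, youngest first.
After projecting period 1:
Births: 2060 * 0.377 = 777
Band 2: 1710 * 0.963 = 1647
Band 3: 700 * 0.969 = 678
Band 4: 2060 * 0.968 = 1994
Band 5: 1120 * 0.957 = 1072
Band 6: 670 * 0.957 = 641
Band 7: 780 * 0.96 + 1850 * 0.311 = 749 + 575 = 1324
Giving 777 / 1647 / 678 / 1994 / 1072 / 641 / 1324.
Dependents (band 0–9 + band 60+) = 777 + 1324 = 2101; working-age = 6032; ratio = 2101/6032 × 100 = 34.8

34.8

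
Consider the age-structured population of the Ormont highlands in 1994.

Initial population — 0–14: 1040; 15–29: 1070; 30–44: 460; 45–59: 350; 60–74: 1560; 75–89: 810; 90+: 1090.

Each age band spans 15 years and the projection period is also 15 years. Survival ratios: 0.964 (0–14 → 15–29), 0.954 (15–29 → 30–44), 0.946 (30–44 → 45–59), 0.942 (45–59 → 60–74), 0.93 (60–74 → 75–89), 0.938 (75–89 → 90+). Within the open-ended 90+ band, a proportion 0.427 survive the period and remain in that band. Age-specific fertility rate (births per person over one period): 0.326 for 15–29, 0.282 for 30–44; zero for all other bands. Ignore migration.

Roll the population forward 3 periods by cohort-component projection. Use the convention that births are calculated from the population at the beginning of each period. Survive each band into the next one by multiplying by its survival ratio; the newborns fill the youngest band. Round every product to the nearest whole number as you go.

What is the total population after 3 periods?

4743

Call the bands 1 to 7, youngest first.
— Period 1 —
Births: 1070 × 0.326 = 349, 460 × 0.282 = 130 — total 479
Band 2: 1040 × 0.964 = 1003
Band 3: 1070 × 0.954 = 1021
Band 4: 460 × 0.946 = 435
Band 5: 350 × 0.942 = 330
Band 6: 1560 × 0.93 = 1451
Band 7: 810 × 0.938 + 1090 × 0.427 = 760 + 465 = 1225
→ [479, 1003, 1021, 435, 330, 1451, 1225]
— Period 2 —
Births: 1003 × 0.326 = 327, 1021 × 0.282 = 288 — total 615
Band 2: 479 × 0.964 = 462
Band 3: 1003 × 0.954 = 957
Band 4: 1021 × 0.946 = 966
Band 5: 435 × 0.942 = 410
Band 6: 330 × 0.93 = 307
Band 7: 1451 × 0.938 + 1225 × 0.427 = 1361 + 523 = 1884
→ [615, 462, 957, 966, 410, 307, 1884]
— Period 3 —
Births: 462 × 0.326 = 151, 957 × 0.282 = 270 — total 421
Band 2: 615 × 0.964 = 593
Band 3: 462 × 0.954 = 441
Band 4: 957 × 0.946 = 905
Band 5: 966 × 0.942 = 910
Band 6: 410 × 0.93 = 381
Band 7: 307 × 0.938 + 1884 × 0.427 = 288 + 804 = 1092
→ [421, 593, 441, 905, 910, 381, 1092]
Total after period 3: 421 + 593 + 441 + 905 + 910 + 381 + 1092 = 4743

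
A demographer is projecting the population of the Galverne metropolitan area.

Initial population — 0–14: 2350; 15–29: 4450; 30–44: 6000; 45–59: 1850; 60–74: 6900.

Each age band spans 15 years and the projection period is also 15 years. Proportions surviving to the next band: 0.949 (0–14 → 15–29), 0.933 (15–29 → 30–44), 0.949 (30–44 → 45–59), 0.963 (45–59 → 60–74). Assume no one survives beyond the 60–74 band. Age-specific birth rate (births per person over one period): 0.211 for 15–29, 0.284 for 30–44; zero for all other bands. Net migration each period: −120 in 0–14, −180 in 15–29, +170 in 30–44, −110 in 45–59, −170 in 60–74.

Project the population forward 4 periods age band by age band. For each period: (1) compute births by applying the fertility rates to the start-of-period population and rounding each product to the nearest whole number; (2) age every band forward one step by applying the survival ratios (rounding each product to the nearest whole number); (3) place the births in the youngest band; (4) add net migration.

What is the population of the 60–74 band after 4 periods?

Numbering the bands 1..5 from youngest to oldest:
After projecting period 1:
Births: 4450 × 0.211 = 939  |  6000 × 0.284 = 1704 ⇒ total 2643
Band 2: 2350 × 0.949 = 2230
Band 3: 4450 × 0.933 = 4152
Band 4: 6000 × 0.949 = 5694
Band 5: 1850 × 0.963 = 1782
Net migration: Band 1 − 120 → 2523; Band 2 − 180 → 2050; Band 3 + 170 → 4322; Band 4 − 110 → 5584; Band 5 − 170 → 1612
Population now: 0–14=2523, 15–29=2050, 30–44=4322, 45–59=5584, 60–74=1612
After projecting period 2:
Births: 2050 × 0.211 = 433  |  4322 × 0.284 = 1227 ⇒ total 1660
Band 2: 2523 × 0.949 = 2394
Band 3: 2050 × 0.933 = 1913
Band 4: 4322 × 0.949 = 4102
Band 5: 5584 × 0.963 = 5377
Net migration: Band 1 − 120 → 1540; Band 2 − 180 → 2214; Band 3 + 170 → 2083; Band 4 − 110 → 3992; Band 5 − 170 → 5207
Population now: 0–14=1540, 15–29=2214, 30–44=2083, 45–59=3992, 60–74=5207
After projecting period 3:
Births: 2214 × 0.211 = 467  |  2083 × 0.284 = 592 ⇒ total 1059
Band 2: 1540 × 0.949 = 1461
Band 3: 2214 × 0.933 = 2066
Band 4: 2083 × 0.949 = 1977
Band 5: 3992 × 0.963 = 3844
Net migration: Band 1 − 120 → 939; Band 2 − 180 → 1281; Band 3 + 170 → 2236; Band 4 − 110 → 1867; Band 5 − 170 → 3674
Population now: 0–14=939, 15–29=1281, 30–44=2236, 45–59=1867, 60–74=3674
After projecting period 4:
Births: 1281 × 0.211 = 270  |  2236 × 0.284 = 635 ⇒ total 905
Band 2: 939 × 0.949 = 891
Band 3: 1281 × 0.933 = 1195
Band 4: 2236 × 0.949 = 2122
Band 5: 1867 × 0.963 = 1798
Net migration: Band 1 − 120 → 785; Band 2 − 180 → 711; Band 3 + 170 → 1365; Band 4 − 110 → 2012; Band 5 − 170 → 1628
Population now: 0–14=785, 15–29=711, 30–44=1365, 45–59=2012, 60–74=1628

1628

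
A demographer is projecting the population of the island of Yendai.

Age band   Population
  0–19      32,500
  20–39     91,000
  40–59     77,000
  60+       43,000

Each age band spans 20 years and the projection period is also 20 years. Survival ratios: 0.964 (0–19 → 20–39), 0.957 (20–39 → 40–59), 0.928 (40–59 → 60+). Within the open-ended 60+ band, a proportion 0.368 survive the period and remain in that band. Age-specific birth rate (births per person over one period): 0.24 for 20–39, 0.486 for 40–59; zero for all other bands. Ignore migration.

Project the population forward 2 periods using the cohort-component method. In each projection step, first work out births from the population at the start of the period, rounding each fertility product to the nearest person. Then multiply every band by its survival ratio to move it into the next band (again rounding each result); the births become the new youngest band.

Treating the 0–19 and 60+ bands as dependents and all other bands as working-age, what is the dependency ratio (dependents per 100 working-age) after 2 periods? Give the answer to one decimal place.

— Period 1 —
Births: 91000 × 0.24 = 21840 ; 77000 × 0.486 = 37422 → 59262
20–39: 32500 × 0.964 = 31330
40–59: 91000 × 0.957 = 87087
60+: 77000 × 0.928 + 43000 × 0.368 = 71456 + 15824 = 87280
→ [59262, 31330, 87087, 87280]
— Period 2 —
Births: 31330 × 0.24 = 7519 ; 87087 × 0.486 = 42324 → 49843
20–39: 59262 × 0.964 = 57129
40–59: 31330 × 0.957 = 29983
60+: 87087 × 0.928 + 87280 × 0.368 = 80817 + 32119 = 112936
→ [49843, 57129, 29983, 112936]
Dependents (band 0–19 + band 60+) = 49843 + 112936 = 162779; working-age = 87112; ratio = 162779/87112 × 100 = 186.9

186.9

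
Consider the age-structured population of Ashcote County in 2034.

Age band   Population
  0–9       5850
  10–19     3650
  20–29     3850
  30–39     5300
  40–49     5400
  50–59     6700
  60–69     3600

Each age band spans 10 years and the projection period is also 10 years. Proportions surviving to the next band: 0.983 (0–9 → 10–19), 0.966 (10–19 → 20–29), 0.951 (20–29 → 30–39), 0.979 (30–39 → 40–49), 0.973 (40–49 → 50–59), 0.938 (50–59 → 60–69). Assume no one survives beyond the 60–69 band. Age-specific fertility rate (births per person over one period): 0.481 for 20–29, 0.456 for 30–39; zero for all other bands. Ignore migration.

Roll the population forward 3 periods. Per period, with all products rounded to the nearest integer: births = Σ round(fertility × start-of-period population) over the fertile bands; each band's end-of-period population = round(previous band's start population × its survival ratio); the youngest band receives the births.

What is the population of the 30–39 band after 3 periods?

5283

Let group 1 be 0–9 through group 7 = 60–69.
After projecting period 1:
Births: 3850 × 0.481 = 1852, 5300 × 0.456 = 2417 → total 4269
Group 2: 5850 × 0.983 = 5751
Group 3: 3650 × 0.966 = 3526
Group 4: 3850 × 0.951 = 3661
Group 5: 5300 × 0.979 = 5189
Group 6: 5400 × 0.973 = 5254
Group 7: 6700 × 0.938 = 6285
End of period: [4269, 5751, 3526, 3661, 5189, 5254, 6285]
After projecting period 2:
Births: 3526 × 0.481 = 1696, 3661 × 0.456 = 1669 → total 3365
Group 2: 4269 × 0.983 = 4196
Group 3: 5751 × 0.966 = 5555
Group 4: 3526 × 0.951 = 3353
Group 5: 3661 × 0.979 = 3584
Group 6: 5189 × 0.973 = 5049
Group 7: 5254 × 0.938 = 4928
End of period: [3365, 4196, 5555, 3353, 3584, 5049, 4928]
After projecting period 3:
Births: 5555 × 0.481 = 2672, 3353 × 0.456 = 1529 → total 4201
Group 2: 3365 × 0.983 = 3308
Group 3: 4196 × 0.966 = 4053
Group 4: 5555 × 0.951 = 5283
Group 5: 3353 × 0.979 = 3283
Group 6: 3584 × 0.973 = 3487
Group 7: 5049 × 0.938 = 4736
End of period: [4201, 3308, 4053, 5283, 3283, 3487, 4736]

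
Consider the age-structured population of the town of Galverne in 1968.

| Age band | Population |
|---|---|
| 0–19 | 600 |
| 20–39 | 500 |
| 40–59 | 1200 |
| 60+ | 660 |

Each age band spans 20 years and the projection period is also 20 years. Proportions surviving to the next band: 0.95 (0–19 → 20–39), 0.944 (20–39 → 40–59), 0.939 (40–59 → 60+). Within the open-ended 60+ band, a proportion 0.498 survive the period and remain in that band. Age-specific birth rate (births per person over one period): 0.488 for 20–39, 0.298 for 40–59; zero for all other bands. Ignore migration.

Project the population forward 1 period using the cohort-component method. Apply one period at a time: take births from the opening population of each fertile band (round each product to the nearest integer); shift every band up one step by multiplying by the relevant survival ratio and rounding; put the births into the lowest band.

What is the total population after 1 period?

Call the bands 1 to 4, youngest first.
[period 1]
Births: 500 × 0.488 = 244  |  1200 × 0.298 = 358 → total 602
Band 2: 600 × 0.95 = 570
Band 3: 500 × 0.944 = 472
Band 4: 1200 × 0.939 + 660 × 0.498 = 1127 + 329 = 1456
End of period: [602, 570, 472, 1456]
Total after period 1: 602 + 570 + 472 + 1456 = 3100

3100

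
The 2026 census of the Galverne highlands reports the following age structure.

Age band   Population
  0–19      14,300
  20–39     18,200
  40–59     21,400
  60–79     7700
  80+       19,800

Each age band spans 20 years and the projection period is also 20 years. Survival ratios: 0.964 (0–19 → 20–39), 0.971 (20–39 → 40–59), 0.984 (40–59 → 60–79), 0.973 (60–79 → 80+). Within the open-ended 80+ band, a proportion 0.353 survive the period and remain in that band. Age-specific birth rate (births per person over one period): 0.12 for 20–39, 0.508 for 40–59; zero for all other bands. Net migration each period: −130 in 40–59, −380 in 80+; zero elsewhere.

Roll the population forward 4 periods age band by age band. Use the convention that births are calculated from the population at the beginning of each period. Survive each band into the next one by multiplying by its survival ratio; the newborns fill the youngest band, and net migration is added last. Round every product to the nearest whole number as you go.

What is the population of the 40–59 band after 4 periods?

9760

Call the groups 1 to 5, youngest first.
After projecting period 1:
Births: 18200 × 0.12 = 2184 ; 21400 × 0.508 = 10871 ⇒ total 13055
Group 2: 14300 × 0.964 = 13785
Group 3: 18200 × 0.971 = 17672
Group 4: 21400 × 0.984 = 21058
Group 5: 7700 × 0.973 + 19800 × 0.353 = 7492 + 6989 = 14481
Net migration: Group 3 − 130 → 17542; Group 5 − 380 → 14101
End of period: [13055, 13785, 17542, 21058, 14101]
After projecting period 2:
Births: 13785 × 0.12 = 1654 ; 17542 × 0.508 = 8911 ⇒ total 10565
Group 2: 13055 × 0.964 = 12585
Group 3: 13785 × 0.971 = 13385
Group 4: 17542 × 0.984 = 17261
Group 5: 21058 × 0.973 + 14101 × 0.353 = 20489 + 4978 = 25467
Net migration: Group 3 − 130 → 13255; Group 5 − 380 → 25087
End of period: [10565, 12585, 13255, 17261, 25087]
After projecting period 3:
Births: 12585 × 0.12 = 1510 ; 13255 × 0.508 = 6734 ⇒ total 8244
Group 2: 10565 × 0.964 = 10185
Group 3: 12585 × 0.971 = 12220
Group 4: 13255 × 0.984 = 13043
Group 5: 17261 × 0.973 + 25087 × 0.353 = 16795 + 8856 = 25651
Net migration: Group 3 − 130 → 12090; Group 5 − 380 → 25271
End of period: [8244, 10185, 12090, 13043, 25271]
After projecting period 4:
Births: 10185 × 0.12 = 1222 ; 12090 × 0.508 = 6142 ⇒ total 7364
Group 2: 8244 × 0.964 = 7947
Group 3: 10185 × 0.971 = 9890
Group 4: 12090 × 0.984 = 11897
Group 5: 13043 × 0.973 + 25271 × 0.353 = 12691 + 8921 = 21612
Net migration: Group 3 − 130 → 9760; Group 5 − 380 → 21232
End of period: [7364, 7947, 9760, 11897, 21232]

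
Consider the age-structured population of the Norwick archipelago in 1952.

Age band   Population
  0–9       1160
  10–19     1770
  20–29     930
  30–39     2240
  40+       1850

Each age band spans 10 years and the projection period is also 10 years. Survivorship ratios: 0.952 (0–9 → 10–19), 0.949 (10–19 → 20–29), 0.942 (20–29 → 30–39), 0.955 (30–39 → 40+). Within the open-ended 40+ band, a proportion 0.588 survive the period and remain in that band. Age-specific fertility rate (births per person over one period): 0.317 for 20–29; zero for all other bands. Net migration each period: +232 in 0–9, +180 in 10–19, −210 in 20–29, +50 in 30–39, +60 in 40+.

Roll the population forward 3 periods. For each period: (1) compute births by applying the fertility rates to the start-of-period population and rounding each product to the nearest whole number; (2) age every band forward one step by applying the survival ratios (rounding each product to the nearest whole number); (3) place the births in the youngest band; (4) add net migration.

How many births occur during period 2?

466

— Period 1 —
Births: 930 × 0.317 = 295
10–19: 1160 × 0.952 = 1104
20–29: 1770 × 0.949 = 1680
30–39: 930 × 0.942 = 876
40+: 2240 × 0.955 + 1850 × 0.588 = 2139 + 1088 = 3227
Net migration: 0–9 + 232 → 527; 10–19 + 180 → 1284; 20–29 − 210 → 1470; 30–39 + 50 → 926; 40+ + 60 → 3287
End of period: [527, 1284, 1470, 926, 3287]
— Period 2 —
Births: 1470 × 0.317 = 466
10–19: 527 × 0.952 = 502
20–29: 1284 × 0.949 = 1219
30–39: 1470 × 0.942 = 1385
40+: 926 × 0.955 + 3287 × 0.588 = 884 + 1933 = 2817
Net migration: 0–9 + 232 → 698; 10–19 + 180 → 682; 20–29 − 210 → 1009; 30–39 + 50 → 1435; 40+ + 60 → 2877
End of period: [698, 682, 1009, 1435, 2877]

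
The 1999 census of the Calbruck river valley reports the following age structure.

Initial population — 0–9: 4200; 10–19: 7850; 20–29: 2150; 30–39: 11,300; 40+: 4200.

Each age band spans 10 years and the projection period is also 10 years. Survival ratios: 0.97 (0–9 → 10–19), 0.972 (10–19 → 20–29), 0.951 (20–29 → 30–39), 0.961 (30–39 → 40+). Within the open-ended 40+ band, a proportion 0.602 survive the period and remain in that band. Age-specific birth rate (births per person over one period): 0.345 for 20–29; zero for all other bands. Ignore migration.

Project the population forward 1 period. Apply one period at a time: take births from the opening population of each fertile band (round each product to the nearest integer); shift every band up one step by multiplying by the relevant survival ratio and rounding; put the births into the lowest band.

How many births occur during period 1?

742

(Groups numbered youngest = 1 to oldest = 5.)
[period 1]
Births: 2150 × 0.345 = 742
Group 2: 4200 × 0.97 = 4074
Group 3: 7850 × 0.972 = 7630
Group 4: 2150 × 0.951 = 2045
Group 5: 11300 × 0.961 + 4200 × 0.602 = 10859 + 2528 = 13387
Population now: 0–9=742, 10–19=4074, 20–29=7630, 30–39=2045, 40+=13387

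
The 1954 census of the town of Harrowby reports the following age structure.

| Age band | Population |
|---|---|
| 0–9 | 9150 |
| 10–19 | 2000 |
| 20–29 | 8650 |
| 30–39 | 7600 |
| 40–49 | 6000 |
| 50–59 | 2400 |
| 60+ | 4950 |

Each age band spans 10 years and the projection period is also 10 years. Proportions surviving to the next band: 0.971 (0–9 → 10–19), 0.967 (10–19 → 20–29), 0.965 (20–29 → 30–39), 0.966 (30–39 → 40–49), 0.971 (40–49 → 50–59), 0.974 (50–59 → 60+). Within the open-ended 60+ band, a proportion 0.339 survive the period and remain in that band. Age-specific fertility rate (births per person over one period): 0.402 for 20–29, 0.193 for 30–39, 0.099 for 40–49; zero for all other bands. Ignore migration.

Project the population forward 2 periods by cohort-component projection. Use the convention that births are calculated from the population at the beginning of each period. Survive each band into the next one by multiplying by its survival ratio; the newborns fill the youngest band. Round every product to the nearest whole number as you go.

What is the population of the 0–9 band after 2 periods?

3115

[period 1]
Births: 8650 * 0.402 = 3477  |  7600 * 0.193 = 1467  |  6000 * 0.099 = 594 — total 5538
10–19: 9150 * 0.971 = 8885
20–29: 2000 * 0.967 = 1934
30–39: 8650 * 0.965 = 8347
40–49: 7600 * 0.966 = 7342
50–59: 6000 * 0.971 = 5826
60+: 2400 * 0.974 + 4950 * 0.339 = 2338 + 1678 = 4016
Giving 5538 / 8885 / 1934 / 8347 / 7342 / 5826 / 4016.
[period 2]
Births: 1934 * 0.402 = 777  |  8347 * 0.193 = 1611  |  7342 * 0.099 = 727 — total 3115
10–19: 5538 * 0.971 = 5377
20–29: 8885 * 0.967 = 8592
30–39: 1934 * 0.965 = 1866
40–49: 8347 * 0.966 = 8063
50–59: 7342 * 0.971 = 7129
60+: 5826 * 0.974 + 4016 * 0.339 = 5675 + 1361 = 7036
Giving 3115 / 5377 / 8592 / 1866 / 8063 / 7129 / 7036.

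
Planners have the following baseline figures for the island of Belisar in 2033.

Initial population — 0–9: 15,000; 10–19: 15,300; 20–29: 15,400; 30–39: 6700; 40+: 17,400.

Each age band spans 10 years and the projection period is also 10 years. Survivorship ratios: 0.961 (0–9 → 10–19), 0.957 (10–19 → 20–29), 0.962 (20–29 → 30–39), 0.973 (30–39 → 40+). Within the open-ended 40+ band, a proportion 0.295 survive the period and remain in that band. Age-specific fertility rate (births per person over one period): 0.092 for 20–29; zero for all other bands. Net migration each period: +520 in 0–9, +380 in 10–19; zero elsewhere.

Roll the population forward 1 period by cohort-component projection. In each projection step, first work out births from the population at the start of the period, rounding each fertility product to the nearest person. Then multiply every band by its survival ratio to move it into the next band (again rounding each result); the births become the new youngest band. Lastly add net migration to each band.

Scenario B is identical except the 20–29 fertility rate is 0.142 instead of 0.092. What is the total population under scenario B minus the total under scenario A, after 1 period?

770

Period 1:
Births: 15400 × 0.092 = 1417
10–19: 15000 × 0.961 = 14415
20–29: 15300 × 0.957 = 14642
30–39: 15400 × 0.962 = 14815
40+: 6700 × 0.973 + 17400 × 0.295 = 6519 + 5133 = 11652
Net migration: 0–9 + 520 → 1937; 10–19 + 380 → 14795
→ [1937, 14795, 14642, 14815, 11652]
Scenario A total after 1 period: 57841
Scenario B projection —
Period 1:
Births: 15400 × 0.142 = 2187
10–19: 15000 × 0.961 = 14415
20–29: 15300 × 0.957 = 14642
30–39: 15400 × 0.962 = 14815
40+: 6700 × 0.973 + 17400 × 0.295 = 6519 + 5133 = 11652
Net migration: 0–9 + 520 → 2707; 10–19 + 380 → 14795
→ [2707, 14795, 14642, 14815, 11652]
Scenario B total after 1 period: 58611
Difference B − A = 58611 − 57841 = 770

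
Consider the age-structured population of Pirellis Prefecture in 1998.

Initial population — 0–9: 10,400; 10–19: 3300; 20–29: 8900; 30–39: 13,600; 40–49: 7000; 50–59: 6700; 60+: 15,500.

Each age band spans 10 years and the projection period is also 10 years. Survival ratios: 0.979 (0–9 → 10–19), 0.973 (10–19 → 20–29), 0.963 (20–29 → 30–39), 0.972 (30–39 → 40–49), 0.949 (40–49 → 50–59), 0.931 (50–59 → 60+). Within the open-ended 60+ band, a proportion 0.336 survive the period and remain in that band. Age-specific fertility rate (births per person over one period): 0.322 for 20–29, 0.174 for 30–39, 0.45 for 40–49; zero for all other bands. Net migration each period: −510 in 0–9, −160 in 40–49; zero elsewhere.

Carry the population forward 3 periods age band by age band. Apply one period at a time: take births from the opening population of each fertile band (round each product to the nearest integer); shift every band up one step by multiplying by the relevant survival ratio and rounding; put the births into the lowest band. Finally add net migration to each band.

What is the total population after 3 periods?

57167

Period 1:
Births: 8900 * 0.322 = 2866, 13600 * 0.174 = 2366, 7000 * 0.45 = 3150 — total 8382
10–19: 10400 * 0.979 = 10182
20–29: 3300 * 0.973 = 3211
30–39: 8900 * 0.963 = 8571
40–49: 13600 * 0.972 = 13219
50–59: 7000 * 0.949 = 6643
60+: 6700 * 0.931 + 15500 * 0.336 = 6238 + 5208 = 11446
Net migration: 0–9 − 510 → 7872; 40–49 − 160 → 13059
→ [7872, 10182, 3211, 8571, 13059, 6643, 11446]
Period 2:
Births: 3211 * 0.322 = 1034, 8571 * 0.174 = 1491, 13059 * 0.45 = 5877 — total 8402
10–19: 7872 * 0.979 = 7707
20–29: 10182 * 0.973 = 9907
30–39: 3211 * 0.963 = 3092
40–49: 8571 * 0.972 = 8331
50–59: 13059 * 0.949 = 12393
60+: 6643 * 0.931 + 11446 * 0.336 = 6185 + 3846 = 10031
Net migration: 0–9 − 510 → 7892; 40–49 − 160 → 8171
→ [7892, 7707, 9907, 3092, 8171, 12393, 10031]
Period 3:
Births: 9907 * 0.322 = 3190, 3092 * 0.174 = 538, 8171 * 0.45 = 3677 — total 7405
10–19: 7892 * 0.979 = 7726
20–29: 7707 * 0.973 = 7499
30–39: 9907 * 0.963 = 9540
40–49: 3092 * 0.972 = 3005
50–59: 8171 * 0.949 = 7754
60+: 12393 * 0.931 + 10031 * 0.336 = 11538 + 3370 = 14908
Net migration: 0–9 − 510 → 6895; 40–49 − 160 → 2845
→ [6895, 7726, 7499, 9540, 2845, 7754, 14908]
Total after period 3: 6895 + 7726 + 7499 + 9540 + 2845 + 7754 + 14908 = 57167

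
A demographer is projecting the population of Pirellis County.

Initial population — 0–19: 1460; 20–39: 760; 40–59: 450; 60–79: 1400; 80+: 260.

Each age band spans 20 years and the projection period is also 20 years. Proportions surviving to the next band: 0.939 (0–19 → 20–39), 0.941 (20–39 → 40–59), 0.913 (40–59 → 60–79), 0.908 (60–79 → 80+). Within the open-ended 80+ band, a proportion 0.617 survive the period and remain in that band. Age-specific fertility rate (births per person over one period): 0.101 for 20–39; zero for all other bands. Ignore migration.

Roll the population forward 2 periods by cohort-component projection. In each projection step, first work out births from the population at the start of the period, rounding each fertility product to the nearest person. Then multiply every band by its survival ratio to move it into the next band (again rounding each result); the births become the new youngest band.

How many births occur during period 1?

Call the bands 1 to 5, youngest first.
Period 1.
Births: 760 * 0.101 = 77
Band 2: 1460 * 0.939 = 1371
Band 3: 760 * 0.941 = 715
Band 4: 450 * 0.913 = 411
Band 5: 1400 * 0.908 + 260 * 0.617 = 1271 + 160 = 1431
End of period: [77, 1371, 715, 411, 1431]

77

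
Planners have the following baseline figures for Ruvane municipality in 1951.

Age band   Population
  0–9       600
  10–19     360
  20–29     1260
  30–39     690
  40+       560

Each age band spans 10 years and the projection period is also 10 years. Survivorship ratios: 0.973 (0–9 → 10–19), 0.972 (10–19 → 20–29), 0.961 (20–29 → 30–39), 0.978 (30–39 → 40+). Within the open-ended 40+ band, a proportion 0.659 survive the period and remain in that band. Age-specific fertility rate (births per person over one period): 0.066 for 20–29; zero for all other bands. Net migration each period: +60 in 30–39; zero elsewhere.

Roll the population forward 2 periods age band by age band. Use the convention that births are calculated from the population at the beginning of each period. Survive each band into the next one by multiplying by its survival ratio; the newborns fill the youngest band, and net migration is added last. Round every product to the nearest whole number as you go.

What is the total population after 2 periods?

2999

Let group 1 be 0–9 through group 5 = 40+.
Period 1:
Births: 1260 × 0.066 = 83
Group 2: 600 × 0.973 = 584
Group 3: 360 × 0.972 = 350
Group 4: 1260 × 0.961 = 1211
Group 5: 690 × 0.978 + 560 × 0.659 = 675 + 369 = 1044
Net migration: Group 4 + 60 → 1271
→ [83, 584, 350, 1271, 1044]
Period 2:
Births: 350 × 0.066 = 23
Group 2: 83 × 0.973 = 81
Group 3: 584 × 0.972 = 568
Group 4: 350 × 0.961 = 336
Group 5: 1271 × 0.978 + 1044 × 0.659 = 1243 + 688 = 1931
Net migration: Group 4 + 60 → 396
→ [23, 81, 568, 396, 1931]
Total after period 2: 23 + 81 + 568 + 396 + 1931 = 2999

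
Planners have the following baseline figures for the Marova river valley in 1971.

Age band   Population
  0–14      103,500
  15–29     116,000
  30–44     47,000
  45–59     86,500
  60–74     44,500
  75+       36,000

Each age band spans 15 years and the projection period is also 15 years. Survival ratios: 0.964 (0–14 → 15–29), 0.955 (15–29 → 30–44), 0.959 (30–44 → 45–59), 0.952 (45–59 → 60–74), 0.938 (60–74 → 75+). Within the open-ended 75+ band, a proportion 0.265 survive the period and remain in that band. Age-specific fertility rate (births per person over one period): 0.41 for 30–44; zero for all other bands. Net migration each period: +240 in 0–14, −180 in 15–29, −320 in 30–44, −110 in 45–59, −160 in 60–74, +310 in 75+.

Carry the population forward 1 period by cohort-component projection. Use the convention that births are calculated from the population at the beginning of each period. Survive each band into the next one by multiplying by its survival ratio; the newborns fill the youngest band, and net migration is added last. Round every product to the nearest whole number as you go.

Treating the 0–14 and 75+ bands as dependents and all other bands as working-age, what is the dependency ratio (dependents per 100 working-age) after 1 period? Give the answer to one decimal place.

Period 1.
Births: 47000 × 0.41 = 19270
15–29: 103500 × 0.964 = 99774
30–44: 116000 × 0.955 = 110780
45–59: 47000 × 0.959 = 45073
60–74: 86500 × 0.952 = 82348
75+: 44500 × 0.938 + 36000 × 0.265 = 41741 + 9540 = 51281
Net migration: 0–14 + 240 → 19510; 15–29 − 180 → 99594; 30–44 − 320 → 110460; 45–59 − 110 → 44963; 60–74 − 160 → 82188; 75+ + 310 → 51591
Population now: 0–14=19510, 15–29=99594, 30–44=110460, 45–59=44963, 60–74=82188, 75+=51591
Dependents (band 0–14 + band 75+) = 19510 + 51591 = 71101; working-age = 337205; ratio = 71101/337205 × 100 = 21.1

21.1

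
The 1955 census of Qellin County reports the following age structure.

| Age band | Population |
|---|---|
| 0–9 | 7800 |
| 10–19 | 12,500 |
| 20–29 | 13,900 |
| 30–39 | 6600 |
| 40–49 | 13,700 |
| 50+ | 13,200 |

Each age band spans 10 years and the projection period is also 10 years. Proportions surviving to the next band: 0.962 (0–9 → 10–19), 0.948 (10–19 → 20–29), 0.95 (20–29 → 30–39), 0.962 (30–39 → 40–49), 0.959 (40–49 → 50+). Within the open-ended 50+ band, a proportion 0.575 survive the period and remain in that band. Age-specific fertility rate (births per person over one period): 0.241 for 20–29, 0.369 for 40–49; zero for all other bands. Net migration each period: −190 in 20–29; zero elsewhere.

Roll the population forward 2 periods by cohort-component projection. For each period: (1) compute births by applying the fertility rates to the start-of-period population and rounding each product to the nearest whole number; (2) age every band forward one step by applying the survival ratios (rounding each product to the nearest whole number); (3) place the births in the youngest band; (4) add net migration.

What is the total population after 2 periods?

61951

Numbering the bands 1..6 from youngest to oldest:
Period 1.
Births: 13900 * 0.241 = 3350 ; 13700 * 0.369 = 5055 → 8405
Band 2: 7800 * 0.962 = 7504
Band 3: 12500 * 0.948 = 11850
Band 4: 13900 * 0.95 = 13205
Band 5: 6600 * 0.962 = 6349
Band 6: 13700 * 0.959 + 13200 * 0.575 = 13138 + 7590 = 20728
Net migration: Band 3 − 190 → 11660
Population now: 0–9=8405, 10–19=7504, 20–29=11660, 30–39=13205, 40–49=6349, 50+=20728
Period 2.
Births: 11660 * 0.241 = 2810 ; 6349 * 0.369 = 2343 → 5153
Band 2: 8405 * 0.962 = 8086
Band 3: 7504 * 0.948 = 7114
Band 4: 11660 * 0.95 = 11077
Band 5: 13205 * 0.962 = 12703
Band 6: 6349 * 0.959 + 20728 * 0.575 = 6089 + 11919 = 18008
Net migration: Band 3 − 190 → 6924
Population now: 0–9=5153, 10–19=8086, 20–29=6924, 30–39=11077, 40–49=12703, 50+=18008
Total after period 2: 5153 + 8086 + 6924 + 11077 + 12703 + 18008 = 61951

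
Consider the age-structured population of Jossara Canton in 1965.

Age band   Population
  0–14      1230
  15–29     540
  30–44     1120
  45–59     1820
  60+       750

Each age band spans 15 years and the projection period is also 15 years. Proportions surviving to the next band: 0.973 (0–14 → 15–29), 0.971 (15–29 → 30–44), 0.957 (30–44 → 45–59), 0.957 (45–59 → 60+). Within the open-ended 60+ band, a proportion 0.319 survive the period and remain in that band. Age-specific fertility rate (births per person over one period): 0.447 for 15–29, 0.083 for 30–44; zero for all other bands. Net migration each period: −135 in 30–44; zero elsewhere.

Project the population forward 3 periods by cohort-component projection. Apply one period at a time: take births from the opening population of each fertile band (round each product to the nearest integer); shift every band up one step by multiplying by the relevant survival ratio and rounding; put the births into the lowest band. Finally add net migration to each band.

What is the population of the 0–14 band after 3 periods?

230

Let band 1 be 0–14 through band 5 = 60+.
Period 1.
Births: 540 × 0.447 = 241, 1120 × 0.083 = 93 — total 334
Band 2: 1230 × 0.973 = 1197
Band 3: 540 × 0.971 = 524
Band 4: 1120 × 0.957 = 1072
Band 5: 1820 × 0.957 + 750 × 0.319 = 1742 + 239 = 1981
Net migration: Band 3 − 135 → 389
→ [334, 1197, 389, 1072, 1981]
Period 2.
Births: 1197 × 0.447 = 535, 389 × 0.083 = 32 — total 567
Band 2: 334 × 0.973 = 325
Band 3: 1197 × 0.971 = 1162
Band 4: 389 × 0.957 = 372
Band 5: 1072 × 0.957 + 1981 × 0.319 = 1026 + 632 = 1658
Net migration: Band 3 − 135 → 1027
→ [567, 325, 1027, 372, 1658]
Period 3.
Births: 325 × 0.447 = 145, 1027 × 0.083 = 85 — total 230
Band 2: 567 × 0.973 = 552
Band 3: 325 × 0.971 = 316
Band 4: 1027 × 0.957 = 983
Band 5: 372 × 0.957 + 1658 × 0.319 = 356 + 529 = 885
Net migration: Band 3 − 135 → 181
→ [230, 552, 181, 983, 885]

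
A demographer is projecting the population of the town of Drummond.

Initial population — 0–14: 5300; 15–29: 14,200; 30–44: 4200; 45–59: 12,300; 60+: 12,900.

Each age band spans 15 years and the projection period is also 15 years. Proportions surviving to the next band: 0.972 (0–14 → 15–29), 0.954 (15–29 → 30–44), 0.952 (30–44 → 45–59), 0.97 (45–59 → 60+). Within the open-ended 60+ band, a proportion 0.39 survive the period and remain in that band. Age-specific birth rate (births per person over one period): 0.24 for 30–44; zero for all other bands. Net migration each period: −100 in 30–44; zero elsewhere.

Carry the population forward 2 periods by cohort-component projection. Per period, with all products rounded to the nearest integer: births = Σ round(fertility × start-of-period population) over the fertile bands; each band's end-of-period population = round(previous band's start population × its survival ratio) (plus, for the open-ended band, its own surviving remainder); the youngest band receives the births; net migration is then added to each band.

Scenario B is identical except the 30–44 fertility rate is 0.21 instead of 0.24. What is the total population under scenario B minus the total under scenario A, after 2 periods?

After projecting period 1:
Births: 4200 × 0.24 = 1008
15–29: 5300 × 0.972 = 5152
30–44: 14200 × 0.954 = 13547
45–59: 4200 × 0.952 = 3998
60+: 12300 × 0.97 + 12900 × 0.39 = 11931 + 5031 = 16962
Net migration: 30–44 − 100 → 13447
→ [1008, 5152, 13447, 3998, 16962]
After projecting period 2:
Births: 13447 × 0.24 = 3227
15–29: 1008 × 0.972 = 980
30–44: 5152 × 0.954 = 4915
45–59: 13447 × 0.952 = 12802
60+: 3998 × 0.97 + 16962 × 0.39 = 3878 + 6615 = 10493
Net migration: 30–44 − 100 → 4815
→ [3227, 980, 4815, 12802, 10493]
Scenario A total after 2 periods: 32317
Scenario B projection —
After projecting period 1:
Births: 4200 × 0.21 = 882
15–29: 5300 × 0.972 = 5152
30–44: 14200 × 0.954 = 13547
45–59: 4200 × 0.952 = 3998
60+: 12300 × 0.97 + 12900 × 0.39 = 11931 + 5031 = 16962
Net migration: 30–44 − 100 → 13447
→ [882, 5152, 13447, 3998, 16962]
After projecting period 2:
Births: 13447 × 0.21 = 2824
15–29: 882 × 0.972 = 857
30–44: 5152 × 0.954 = 4915
45–59: 13447 × 0.952 = 12802
60+: 3998 × 0.97 + 16962 × 0.39 = 3878 + 6615 = 10493
Net migration: 30–44 − 100 → 4815
→ [2824, 857, 4815, 12802, 10493]
Scenario B total after 2 periods: 31791
Difference B − A = 31791 − 32317 = -526

-526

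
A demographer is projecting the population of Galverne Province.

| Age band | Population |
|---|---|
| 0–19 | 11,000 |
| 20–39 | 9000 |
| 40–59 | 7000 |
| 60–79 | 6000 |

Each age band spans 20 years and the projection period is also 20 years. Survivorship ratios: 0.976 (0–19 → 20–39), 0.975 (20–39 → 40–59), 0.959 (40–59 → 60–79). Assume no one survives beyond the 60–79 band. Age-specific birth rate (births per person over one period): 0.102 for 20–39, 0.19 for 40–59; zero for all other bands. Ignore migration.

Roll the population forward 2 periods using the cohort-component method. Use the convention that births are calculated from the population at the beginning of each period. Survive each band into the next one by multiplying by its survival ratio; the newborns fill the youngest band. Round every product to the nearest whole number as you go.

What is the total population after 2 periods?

23839

(Bands numbered youngest = 1 to oldest = 4.)
[period 1]
Births: 9000 × 0.102 = 918 ; 7000 × 0.19 = 1330 — total 2248
Band 2: 11000 × 0.976 = 10736
Band 3: 9000 × 0.975 = 8775
Band 4: 7000 × 0.959 = 6713
Population now: 0–19=2248, 20–39=10736, 40–59=8775, 60–79=6713
[period 2]
Births: 10736 × 0.102 = 1095 ; 8775 × 0.19 = 1667 — total 2762
Band 2: 2248 × 0.976 = 2194
Band 3: 10736 × 0.975 = 10468
Band 4: 8775 × 0.959 = 8415
Population now: 0–19=2762, 20–39=2194, 40–59=10468, 60–79=8415
Total after period 2: 2762 + 2194 + 10468 + 8415 = 23839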